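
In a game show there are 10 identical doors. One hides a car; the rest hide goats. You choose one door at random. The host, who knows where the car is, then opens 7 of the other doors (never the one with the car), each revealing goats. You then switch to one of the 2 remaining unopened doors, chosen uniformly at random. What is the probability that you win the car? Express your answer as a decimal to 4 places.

Your original door holds the car with probability 1/10, so the other 9 collectively hold it with probability 9/10.
The host can always find 7 empty doors to open, so the reveals don't change that 9/10; it is now spread over the 2 remaining unopened doors.
P(win by switching) = (9/10) · (1/2) = 9/20 ≈ 0.4500.

0.4500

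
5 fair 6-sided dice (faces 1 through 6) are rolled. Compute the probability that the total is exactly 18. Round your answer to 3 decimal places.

0.100

There are 6^5 = 7776 equally likely outcomes.
The number of ordered 5-tuples from {1,…,6} summing to 18 is 780.
P(sum = 18) = 780/7776 = 65/648 ≈ 0.100.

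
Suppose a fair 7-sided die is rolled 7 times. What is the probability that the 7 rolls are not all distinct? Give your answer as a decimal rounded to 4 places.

0.9939

P(all 7 different) = 7/7 · 6/7 · ··· · 1/7 ≈ 0.0061.
P(at least two equal) = 1 − 0.0061 = 0.9939.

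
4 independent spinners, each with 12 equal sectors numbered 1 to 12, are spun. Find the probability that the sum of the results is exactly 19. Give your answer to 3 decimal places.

0.035

There are 12^4 = 20736 equally likely outcomes.
The number of ordered 4-tuples from {1,…,12} summing to 19 is 736.
P(sum = 19) = 736/20736 = 23/648 ≈ 0.035.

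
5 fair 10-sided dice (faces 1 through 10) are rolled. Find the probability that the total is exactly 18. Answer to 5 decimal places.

0.02205

There are 10^5 = 100000 equally likely outcomes.
The number of ordered 5-tuples from {1,…,10} summing to 18 is 2205.
P(sum = 18) = 2205/100000 = 441/20000 ≈ 0.02205.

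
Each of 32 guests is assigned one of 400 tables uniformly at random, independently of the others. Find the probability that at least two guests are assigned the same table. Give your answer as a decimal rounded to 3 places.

0.720

It's easier to compute the probability that all 32 are distinct.
P(all distinct) = 400/400 · 399/400 · ··· · 369/400 ≈ 0.280.
So the probability of at least one match is 1 − 0.280 = 0.720.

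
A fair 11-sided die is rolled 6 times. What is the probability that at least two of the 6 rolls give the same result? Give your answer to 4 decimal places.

P(all 6 different) = 11/11 · 10/11 · ··· · 6/11 ≈ 0.1878.
P(at least two equal) = 1 − 0.1878 = 0.8122.

0.8122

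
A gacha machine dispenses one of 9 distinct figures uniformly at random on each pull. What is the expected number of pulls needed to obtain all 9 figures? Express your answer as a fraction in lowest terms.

After i distinct types are collected, each trial gives a new one with probability (9−i)/9, so the expected wait for the next new type is 9/(9−i).
E = 9/9 + 9/8 + 9/7 + 9/6 + 9/5 + 9/4 + 9/3 + 9/2 + 9/1 = 7129/280.

7129/280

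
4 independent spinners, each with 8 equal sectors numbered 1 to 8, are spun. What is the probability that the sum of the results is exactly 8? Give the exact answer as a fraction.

35/4096

There are 8^4 = 4096 equally likely outcomes.
The number of ordered 4-tuples from {1,…,8} summing to 8 is 35.
P(sum = 8) = 35/4096.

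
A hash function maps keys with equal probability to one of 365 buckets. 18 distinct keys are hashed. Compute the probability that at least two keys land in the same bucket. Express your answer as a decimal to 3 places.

It's easier to compute the probability that all 18 are distinct.
P(all distinct) = 365/365 · 364/365 · ··· · 348/365 ≈ 0.653.
So the probability of at least one match is 1 − 0.653 = 0.347.

0.347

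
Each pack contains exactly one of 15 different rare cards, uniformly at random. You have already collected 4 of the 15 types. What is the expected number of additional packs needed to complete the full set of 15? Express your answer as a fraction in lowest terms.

83711/1848

Starting from 4 distinct types, each trial gives a new one with probability (15−i)/15 when i types are held, so the wait for the next new type is 15/(15−i).
E = 15/11 + 15/10 + 15/9 + 15/8 + 15/7 + 15/6 + 15/5 + 15/4 + 15/3 + 15/2 + 15/1 = 83711/1848.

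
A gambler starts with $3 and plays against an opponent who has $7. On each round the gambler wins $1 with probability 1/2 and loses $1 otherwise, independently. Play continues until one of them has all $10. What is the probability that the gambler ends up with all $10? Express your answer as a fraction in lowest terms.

3/10

With a fair step, P(i) = ½P(i−1) + ½P(i+1) with P(0)=0, P(10)=1 has the linear solution P(i) = i/10.
P(3) = 3/10.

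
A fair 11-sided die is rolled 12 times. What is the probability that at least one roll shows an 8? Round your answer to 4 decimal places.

0.6814

P(no roll shows an 8) = (10/11)^12 ≈ 0.3186.
P(at least one) = 1 − 0.3186 = 0.6814.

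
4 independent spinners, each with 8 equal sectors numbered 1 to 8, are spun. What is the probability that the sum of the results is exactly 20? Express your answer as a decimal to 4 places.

0.0769

There are 8^4 = 4096 equally likely outcomes.
The number of ordered 4-tuples from {1,…,8} summing to 20 is 315.
P(sum = 20) = 315/4096 ≈ 0.0769.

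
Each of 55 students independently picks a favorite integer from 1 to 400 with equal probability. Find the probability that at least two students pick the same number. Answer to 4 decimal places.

0.9796

It's easier to compute the probability that all 55 are distinct.
P(all distinct) = 400/400 · 399/400 · ··· · 346/400 ≈ 0.0204.
So the probability of at least one match is 1 − 0.0204 = 0.9796.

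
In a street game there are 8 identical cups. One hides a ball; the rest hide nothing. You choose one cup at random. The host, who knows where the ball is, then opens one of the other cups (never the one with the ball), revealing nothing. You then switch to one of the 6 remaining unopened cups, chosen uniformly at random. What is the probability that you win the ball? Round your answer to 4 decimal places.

0.1458

Your original cup holds the ball with probability 1/8, so the other 7 collectively hold it with probability 7/8.
The host can always find an empty cup to open, so this doesn't change that 7/8; it is now spread over the 6 remaining unopened cups.
P(win by switching) = (7/8) · (1/6) = 7/48 ≈ 0.1458.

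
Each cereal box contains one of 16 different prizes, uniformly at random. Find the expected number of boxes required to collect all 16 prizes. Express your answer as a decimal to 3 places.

After i distinct types are collected, each trial gives a new one with probability (16−i)/16, so the expected wait for the next new type is 16/(16−i).
E = 16/16 + 16/15 + 16/14 + 16/13 + 16/12 + 16/11 + 16/10 + 16/9 + 16/8 + 16/7 + 16/6 + 16/5 + 16/4 + 16/3 + 16/2 + 16/1 = 2436559/45045 ≈ 54.092.

54.092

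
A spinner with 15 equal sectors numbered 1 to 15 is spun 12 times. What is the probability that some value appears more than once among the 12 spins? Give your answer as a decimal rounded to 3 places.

0.998

P(all 12 different) = 15/15 · 14/15 · ··· · 4/15 ≈ 0.002.
P(at least two equal) = 1 − 0.002 = 0.998.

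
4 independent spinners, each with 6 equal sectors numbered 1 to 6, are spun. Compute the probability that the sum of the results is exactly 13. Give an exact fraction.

35/324

There are 6^4 = 1296 equally likely outcomes.
The number of ordered 4-tuples from {1,…,6} summing to 13 is 140.
P(sum = 13) = 140/1296 = 35/324.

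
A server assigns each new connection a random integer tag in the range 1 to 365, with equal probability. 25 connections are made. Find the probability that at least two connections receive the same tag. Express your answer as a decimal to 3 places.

0.569

It's easier to compute the probability that all 25 are distinct.
P(all distinct) = 365/365 · 364/365 · ··· · 341/365 ≈ 0.431.
So the probability of at least one match is 1 − 0.431 = 0.569.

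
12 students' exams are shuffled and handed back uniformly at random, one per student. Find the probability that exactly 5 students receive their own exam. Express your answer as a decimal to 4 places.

Choose which 5 of the 12 are fixed: C(12,5) = 792 ways.
The remaining 7 must have no fixed point: D(7) = 1854.
P = 792·1854/479001600 = 103/33600 ≈ 0.0031.

0.0031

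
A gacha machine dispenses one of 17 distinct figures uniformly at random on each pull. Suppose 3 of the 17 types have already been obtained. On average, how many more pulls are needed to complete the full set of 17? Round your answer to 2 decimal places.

55.28

Starting from 3 distinct types, each trial gives a new one with probability (17−i)/17 when i types are held, so the wait for the next new type is 17/(17−i).
E = 17/14 + 17/13 + 17/12 + 17/11 + 17/10 + 17/9 + 17/8 + 17/7 + 17/6 + 17/5 + 17/4 + 17/3 + 17/2 + 17/1 = 19919461/360360 ≈ 55.28.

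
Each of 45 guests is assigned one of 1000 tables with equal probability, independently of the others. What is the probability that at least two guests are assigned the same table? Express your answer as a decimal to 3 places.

It's easier to compute the probability that all 45 are distinct.
P(all distinct) = 1000/1000 · 999/1000 · ··· · 956/1000 ≈ 0.366.
So the probability of at least one match is 1 − 0.366 = 0.634.

0.634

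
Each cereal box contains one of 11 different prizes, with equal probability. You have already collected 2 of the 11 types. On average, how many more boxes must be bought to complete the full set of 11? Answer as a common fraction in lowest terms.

78419/2520

Starting from 2 distinct types, each trial gives a new one with probability (11−i)/11 when i types are held, so the wait for the next new type is 11/(11−i).
E = 11/9 + 11/8 + 11/7 + 11/6 + 11/5 + 11/4 + 11/3 + 11/2 + 11/1 = 78419/2520.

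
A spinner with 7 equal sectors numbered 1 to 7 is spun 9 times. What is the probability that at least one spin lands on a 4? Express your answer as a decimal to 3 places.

0.750

P(no spin lands on a 4) = (6/7)^9 ≈ 0.250.
P(at least one) = 1 − 0.250 = 0.750.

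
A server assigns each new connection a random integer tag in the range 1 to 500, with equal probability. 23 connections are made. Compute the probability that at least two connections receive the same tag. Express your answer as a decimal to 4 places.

0.4018

It's easier to compute the probability that all 23 are distinct.
P(all distinct) = 500/500 · 499/500 · ··· · 478/500 ≈ 0.5982.
So the probability of at least one match is 1 − 0.5982 = 0.4018.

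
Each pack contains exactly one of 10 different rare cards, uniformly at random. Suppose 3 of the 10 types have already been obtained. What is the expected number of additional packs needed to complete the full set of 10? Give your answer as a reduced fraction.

Starting from 3 distinct types, each trial gives a new one with probability (10−i)/10 when i types are held, so the wait for the next new type is 10/(10−i).
E = 10/7 + 10/6 + 10/5 + 10/4 + 10/3 + 10/2 + 10/1 = 363/14.

363/14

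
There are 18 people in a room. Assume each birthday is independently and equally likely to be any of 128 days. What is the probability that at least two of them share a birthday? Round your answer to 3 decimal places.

0.715

It's easier to compute the probability that all 18 are distinct.
P(all distinct) = 128/128 · 127/128 · ··· · 111/128 ≈ 0.285.
So the probability of at least one match is 1 − 0.285 = 0.715.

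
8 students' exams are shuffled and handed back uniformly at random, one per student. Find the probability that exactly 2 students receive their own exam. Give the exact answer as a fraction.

53/288

Choose which 2 of the 8 are fixed: C(8,2) = 28 ways.
The remaining 6 must have no fixed point: D(6) = 265.
P = 28·265/40320 = 53/288.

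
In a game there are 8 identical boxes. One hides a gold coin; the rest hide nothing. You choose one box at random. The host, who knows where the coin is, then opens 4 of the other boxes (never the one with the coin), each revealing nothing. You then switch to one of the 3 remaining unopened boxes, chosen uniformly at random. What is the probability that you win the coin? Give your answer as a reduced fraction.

Your original box holds the coin with probability 1/8, so the other 7 collectively hold it with probability 7/8.
The host can always find 4 empty boxes to open, so the reveals don't change that 7/8; it is now spread over the 3 remaining unopened boxes.
P(win by switching) = (7/8) · (1/3) = 7/24.

7/24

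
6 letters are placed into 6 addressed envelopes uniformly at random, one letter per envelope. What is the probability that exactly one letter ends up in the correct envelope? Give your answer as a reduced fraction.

11/30

Choose which one is fixed: C(6,1) = 6 ways.
The remaining 5 must have no fixed point: D(5) = 44.
P = 6·44/720 = 11/30.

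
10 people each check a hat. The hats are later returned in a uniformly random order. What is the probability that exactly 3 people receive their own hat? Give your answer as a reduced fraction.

Choose which 3 of the 10 are fixed: C(10,3) = 120 ways.
The remaining 7 must have no fixed point: D(7) = 1854.
P = 120·1854/3628800 = 103/1680.

103/1680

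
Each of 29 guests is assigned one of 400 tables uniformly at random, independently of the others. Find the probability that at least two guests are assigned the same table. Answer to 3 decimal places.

0.647

It's easier to compute the probability that all 29 are distinct.
P(all distinct) = 400/400 · 399/400 · ··· · 372/400 ≈ 0.353.
So the probability of at least one match is 1 − 0.353 = 0.647.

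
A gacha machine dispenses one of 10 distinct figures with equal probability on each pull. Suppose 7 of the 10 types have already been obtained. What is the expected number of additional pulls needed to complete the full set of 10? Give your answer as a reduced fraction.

Starting from 7 distinct types, each trial gives a new one with probability (10−i)/10 when i types are held, so the wait for the next new type is 10/(10−i).
E = 10/3 + 10/2 + 10/1 = 55/3.

55/3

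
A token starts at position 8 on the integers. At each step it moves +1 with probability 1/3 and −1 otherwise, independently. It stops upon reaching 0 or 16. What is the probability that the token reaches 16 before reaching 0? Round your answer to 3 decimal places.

Let r = q/p = (2/3)/(1/3) = 2. The recurrence P(i) = p·P(i+1) + q·P(i−1) with P(0)=0, P(16)=1 gives P(i) = (1 − r^i)/(1 − r^16).
P(8) = (1 − (2)^8) / (1 − (2)^16) = 1/257 ≈ 0.004.

0.004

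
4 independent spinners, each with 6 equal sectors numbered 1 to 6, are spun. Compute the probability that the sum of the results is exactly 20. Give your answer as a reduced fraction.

There are 6^4 = 1296 equally likely outcomes.
The number of ordered 4-tuples from {1,…,6} summing to 20 is 35.
P(sum = 20) = 35/1296.

35/1296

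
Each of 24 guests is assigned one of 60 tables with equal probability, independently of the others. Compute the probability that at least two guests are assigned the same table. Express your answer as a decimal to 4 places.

It's easier to compute the probability that all 24 are distinct.
P(all distinct) = 60/60 · 59/60 · ··· · 37/60 ≈ 0.0047.
So the probability of at least one match is 1 − 0.0047 = 0.9953.

0.9953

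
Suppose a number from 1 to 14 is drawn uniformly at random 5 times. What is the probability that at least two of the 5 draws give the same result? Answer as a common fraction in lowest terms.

P(all 5 different) = 14/14 · 13/14 · ··· · 10/14 = 2145/4802.
P(at least two equal) = 1 − 2145/4802 = 2657/4802.

2657/4802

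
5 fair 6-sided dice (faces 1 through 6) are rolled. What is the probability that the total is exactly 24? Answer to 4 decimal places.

0.0264

There are 6^5 = 7776 equally likely outcomes.
The number of ordered 5-tuples from {1,…,6} summing to 24 is 205.
P(sum = 24) = 205/7776 ≈ 0.0264.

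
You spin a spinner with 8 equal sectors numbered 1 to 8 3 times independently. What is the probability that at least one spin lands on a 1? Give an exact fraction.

P(no spin lands on a 1) = (7/8)^3 = 343/512.
P(at least one) = 1 − 343/512 = 169/512.

169/512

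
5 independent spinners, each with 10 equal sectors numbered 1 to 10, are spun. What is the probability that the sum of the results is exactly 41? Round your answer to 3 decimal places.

There are 10^5 = 100000 equally likely outcomes.
The number of ordered 5-tuples from {1,…,10} summing to 41 is 715.
P(sum = 41) = 715/100000 = 143/20000 ≈ 0.007.

0.007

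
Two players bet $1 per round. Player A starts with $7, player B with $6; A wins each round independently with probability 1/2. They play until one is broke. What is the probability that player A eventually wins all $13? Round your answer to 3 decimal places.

With a fair step, P(i) = ½P(i−1) + ½P(i+1) with P(0)=0, P(13)=1 has the linear solution P(i) = i/13.
P(7) = 7/13 ≈ 0.538.

0.538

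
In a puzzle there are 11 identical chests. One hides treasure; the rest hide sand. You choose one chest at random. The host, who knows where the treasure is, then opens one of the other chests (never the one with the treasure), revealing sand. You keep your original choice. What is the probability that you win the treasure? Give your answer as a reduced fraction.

The host can always open an empty chest regardless of your choice, so this gives no information about your original chest.
P(win by staying) = 1/11.

1/11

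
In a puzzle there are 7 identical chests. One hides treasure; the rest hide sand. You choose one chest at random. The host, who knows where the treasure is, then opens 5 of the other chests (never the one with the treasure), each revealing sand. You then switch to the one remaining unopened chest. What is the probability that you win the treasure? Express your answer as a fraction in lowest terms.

6/7

Your original chest holds the treasure with probability 1/7, so the other 6 collectively hold it with probability 6/7.
The host can always find 5 empty chests to open, so the reveals don't change that 6/7; it is now spread over the 1 remaining unopened chest.
P(win by switching) = (6/7) · (1/1) = 6/7.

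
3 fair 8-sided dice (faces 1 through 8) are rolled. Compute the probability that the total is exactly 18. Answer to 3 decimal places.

There are 8^3 = 512 equally likely outcomes.
The number of ordered 3-tuples from {1,…,8} summing to 18 is 28.
P(sum = 18) = 28/512 = 7/128 ≈ 0.055.

0.055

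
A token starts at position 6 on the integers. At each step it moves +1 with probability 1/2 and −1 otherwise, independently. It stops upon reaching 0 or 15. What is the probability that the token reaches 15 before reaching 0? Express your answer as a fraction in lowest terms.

With a fair step, P(i) = ½P(i−1) + ½P(i+1) with P(0)=0, P(15)=1 has the linear solution P(i) = i/15.
P(6) = 6/15 = 2/5.

2/5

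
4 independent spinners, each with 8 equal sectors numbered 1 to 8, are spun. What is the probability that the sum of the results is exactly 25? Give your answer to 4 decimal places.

0.0293

There are 8^4 = 4096 equally likely outcomes.
The number of ordered 4-tuples from {1,…,8} summing to 25 is 120.
P(sum = 25) = 120/4096 = 15/512 ≈ 0.0293.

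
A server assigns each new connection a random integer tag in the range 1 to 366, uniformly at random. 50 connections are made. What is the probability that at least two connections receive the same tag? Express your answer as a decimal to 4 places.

0.9701

It's easier to compute the probability that all 50 are distinct.
P(all distinct) = 366/366 · 365/366 · ··· · 317/366 ≈ 0.0299.
So the probability of at least one match is 1 − 0.0299 = 0.9701.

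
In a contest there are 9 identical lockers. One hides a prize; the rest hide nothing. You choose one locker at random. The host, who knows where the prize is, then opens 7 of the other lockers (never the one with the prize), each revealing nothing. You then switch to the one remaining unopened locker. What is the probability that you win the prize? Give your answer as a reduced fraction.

8/9

Your original locker holds the prize with probability 1/9, so the other 8 collectively hold it with probability 8/9.
The host can always find 7 empty lockers to open, so the reveals don't change that 8/9; it is now spread over the 1 remaining unopened locker.
P(win by switching) = (8/9) · (1/1) = 8/9.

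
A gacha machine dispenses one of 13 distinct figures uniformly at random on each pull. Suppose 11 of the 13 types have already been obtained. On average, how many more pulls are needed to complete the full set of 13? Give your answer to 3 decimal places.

19.500

Starting from 11 distinct types, each trial gives a new one with probability (13−i)/13 when i types are held, so the wait for the next new type is 13/(13−i).
E = 13/2 + 13/1 = 39/2 ≈ 19.500.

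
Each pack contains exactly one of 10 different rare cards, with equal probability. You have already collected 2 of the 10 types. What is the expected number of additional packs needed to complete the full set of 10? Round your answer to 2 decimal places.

27.18

Starting from 2 distinct types, each trial gives a new one with probability (10−i)/10 when i types are held, so the wait for the next new type is 10/(10−i).
E = 10/8 + 10/7 + 10/6 + 10/5 + 10/4 + 10/3 + 10/2 + 10/1 = 761/28 ≈ 27.18.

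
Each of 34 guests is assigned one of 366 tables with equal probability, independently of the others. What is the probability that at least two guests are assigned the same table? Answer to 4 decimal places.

0.7944

It's easier to compute the probability that all 34 are distinct.
P(all distinct) = 366/366 · 365/366 · ··· · 333/366 ≈ 0.2056.
So the probability of at least one match is 1 − 0.2056 = 0.7944.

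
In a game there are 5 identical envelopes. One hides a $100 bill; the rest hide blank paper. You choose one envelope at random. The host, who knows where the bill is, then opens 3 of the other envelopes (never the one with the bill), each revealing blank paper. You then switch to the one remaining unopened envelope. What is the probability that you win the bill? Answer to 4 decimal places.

Your original envelope holds the bill with probability 1/5, so the other 4 collectively hold it with probability 4/5.
The host can always find 3 empty envelopes to open, so the reveals don't change that 4/5; it is now spread over the 1 remaining unopened envelope.
P(win by switching) = (4/5) · (1/1) = 4/5 ≈ 0.8000.

0.8000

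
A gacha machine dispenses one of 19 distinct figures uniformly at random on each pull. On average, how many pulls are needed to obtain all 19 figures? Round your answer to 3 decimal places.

After i distinct types are collected, each trial gives a new one with probability (19−i)/19, so the expected wait for the next new type is 19/(19−i).
E = 19/19 + 19/18 + 19/17 + 19/16 + 19/15 + 19/14 + 19/13 + 19/12 + 19/11 + 19/10 + 19/9 + 19/8 + 19/7 + 19/6 + 19/5 + 19/4 + 19/3 + 19/2 + 19/1 = 275295799/4084080 ≈ 67.407.

67.407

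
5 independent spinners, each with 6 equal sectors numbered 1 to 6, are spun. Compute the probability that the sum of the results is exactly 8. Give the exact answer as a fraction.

There are 6^5 = 7776 equally likely outcomes.
The number of ordered 5-tuples from {1,…,6} summing to 8 is 35.
P(sum = 8) = 35/7776.

35/7776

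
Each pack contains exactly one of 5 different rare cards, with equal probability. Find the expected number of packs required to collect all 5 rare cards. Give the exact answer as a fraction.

After i distinct types are collected, each trial gives a new one with probability (5−i)/5, so the expected wait for the next new type is 5/(5−i).
E = 5/5 + 5/4 + 5/3 + 5/2 + 5/1 = 137/12.

137/12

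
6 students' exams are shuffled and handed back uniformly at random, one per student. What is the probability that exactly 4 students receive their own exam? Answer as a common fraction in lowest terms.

Choose which 4 of the 6 are fixed: C(6,4) = 15 ways.
The remaining 2 must have no fixed point: D(2) = 1.
P = 15·1/720 = 1/48.

1/48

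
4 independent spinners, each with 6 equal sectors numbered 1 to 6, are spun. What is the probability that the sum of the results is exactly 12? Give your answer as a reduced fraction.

125/1296

There are 6^4 = 1296 equally likely outcomes.
The number of ordered 4-tuples from {1,…,6} summing to 12 is 125.
P(sum = 12) = 125/1296.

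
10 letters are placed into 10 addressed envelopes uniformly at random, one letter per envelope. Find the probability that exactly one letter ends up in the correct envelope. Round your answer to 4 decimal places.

Choose which one is fixed: C(10,1) = 10 ways.
The remaining 9 must have no fixed point: D(9) = 133496.
P = 10·133496/3628800 = 16687/45360 ≈ 0.3679.

0.3679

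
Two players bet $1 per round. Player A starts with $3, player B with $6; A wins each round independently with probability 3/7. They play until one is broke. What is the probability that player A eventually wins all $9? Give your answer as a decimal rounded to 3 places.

Let r = q/p = (4/7)/(3/7) = 4/3. The recurrence P(i) = p·P(i+1) + q·P(i−1) with P(0)=0, P(9)=1 gives P(i) = (1 − r^i)/(1 − r^9).
P(3) = (1 − (4/3)^3) / (1 − (4/3)^9) = 729/6553 ≈ 0.111.

0.111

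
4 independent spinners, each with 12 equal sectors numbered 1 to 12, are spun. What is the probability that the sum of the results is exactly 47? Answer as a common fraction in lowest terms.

1/5184

There are 12^4 = 20736 equally likely outcomes.
The number of ordered 4-tuples from {1,…,12} summing to 47 is 4.
P(sum = 47) = 4/20736 = 1/5184.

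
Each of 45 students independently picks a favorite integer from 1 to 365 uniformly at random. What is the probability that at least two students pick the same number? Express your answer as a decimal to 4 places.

0.9410

It's easier to compute the probability that all 45 are distinct.
P(all distinct) = 365/365 · 364/365 · ··· · 321/365 ≈ 0.0590.
So the probability of at least one match is 1 − 0.0590 = 0.9410.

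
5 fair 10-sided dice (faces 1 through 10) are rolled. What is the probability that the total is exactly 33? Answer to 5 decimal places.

0.04335

There are 10^5 = 100000 equally likely outcomes.
The number of ordered 5-tuples from {1,…,10} summing to 33 is 4335.
P(sum = 33) = 4335/100000 = 867/20000 ≈ 0.04335.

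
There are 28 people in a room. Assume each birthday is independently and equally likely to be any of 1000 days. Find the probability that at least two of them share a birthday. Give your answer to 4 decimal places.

It's easier to compute the probability that all 28 are distinct.
P(all distinct) = 1000/1000 · 999/1000 · ··· · 973/1000 ≈ 0.6828.
So the probability of at least one match is 1 − 0.6828 = 0.3172.

0.3172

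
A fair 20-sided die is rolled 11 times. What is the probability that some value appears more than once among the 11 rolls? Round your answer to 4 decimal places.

0.9673

P(all 11 different) = 20/20 · 19/20 · ··· · 10/20 ≈ 0.0327.
P(at least two equal) = 1 − 0.0327 = 0.9673.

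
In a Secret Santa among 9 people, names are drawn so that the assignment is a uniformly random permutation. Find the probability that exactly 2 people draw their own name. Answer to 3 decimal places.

0.184

Choose which 2 of the 9 are fixed: C(9,2) = 36 ways.
The remaining 7 must have no fixed point: D(7) = 1854.
P = 36·1854/362880 = 103/560 ≈ 0.184.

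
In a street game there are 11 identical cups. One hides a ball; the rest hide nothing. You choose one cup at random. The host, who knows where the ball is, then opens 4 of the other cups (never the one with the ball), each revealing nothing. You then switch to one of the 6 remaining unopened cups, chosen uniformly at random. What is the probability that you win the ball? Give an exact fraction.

5/33

Your original cup holds the ball with probability 1/11, so the other 10 collectively hold it with probability 10/11.
The host can always find 4 empty cups to open, so the reveals don't change that 10/11; it is now spread over the 6 remaining unopened cups.
P(win by switching) = (10/11) · (1/6) = 5/33.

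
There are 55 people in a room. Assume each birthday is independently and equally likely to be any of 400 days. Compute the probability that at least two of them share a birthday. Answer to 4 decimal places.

It's easier to compute the probability that all 55 are distinct.
P(all distinct) = 400/400 · 399/400 · ··· · 346/400 ≈ 0.0204.
So the probability of at least one match is 1 − 0.0204 = 0.9796.

0.9796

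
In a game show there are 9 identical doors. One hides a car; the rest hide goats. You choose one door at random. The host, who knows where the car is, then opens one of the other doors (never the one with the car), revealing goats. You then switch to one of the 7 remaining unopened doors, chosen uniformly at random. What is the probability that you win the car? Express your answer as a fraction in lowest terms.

8/63

Your original door holds the car with probability 1/9, so the other 8 collectively hold it with probability 8/9.
The host can always find an empty door to open, so this doesn't change that 8/9; it is now spread over the 7 remaining unopened doors.
P(win by switching) = (8/9) · (1/7) = 8/63.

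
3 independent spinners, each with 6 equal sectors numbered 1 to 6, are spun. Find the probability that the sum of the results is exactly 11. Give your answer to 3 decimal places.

There are 6^3 = 216 equally likely outcomes.
The number of ordered 3-tuples from {1,…,6} summing to 11 is 27.
P(sum = 11) = 27/216 = 1/8 ≈ 0.125.

0.125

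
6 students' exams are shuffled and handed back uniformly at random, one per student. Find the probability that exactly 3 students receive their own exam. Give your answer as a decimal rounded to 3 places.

Choose which 3 of the 6 are fixed: C(6,3) = 20 ways.
The remaining 3 must have no fixed point: D(3) = 2.
P = 20·2/720 = 1/18 ≈ 0.056.

0.056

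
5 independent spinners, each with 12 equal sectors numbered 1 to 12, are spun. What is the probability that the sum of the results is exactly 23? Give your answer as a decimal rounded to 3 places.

0.025

There are 12^5 = 248832 equally likely outcomes.
The number of ordered 5-tuples from {1,…,12} summing to 23 is 6265.
P(sum = 23) = 6265/248832 ≈ 0.025.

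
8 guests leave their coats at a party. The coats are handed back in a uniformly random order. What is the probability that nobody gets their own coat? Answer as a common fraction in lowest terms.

This is the derangement probability: permutations of 8 with no fixed point.
D(8) = 8! · (1 − 1/1! + 1/2! − ··· + (−1)^8/8!) = 14833.
P = 14833/40320 = 2119/5760.

2119/5760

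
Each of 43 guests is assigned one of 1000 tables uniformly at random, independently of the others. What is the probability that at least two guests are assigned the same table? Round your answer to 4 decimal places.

0.5999

It's easier to compute the probability that all 43 are distinct.
P(all distinct) = 1000/1000 · 999/1000 · ··· · 958/1000 ≈ 0.4001.
So the probability of at least one match is 1 − 0.4001 = 0.5999.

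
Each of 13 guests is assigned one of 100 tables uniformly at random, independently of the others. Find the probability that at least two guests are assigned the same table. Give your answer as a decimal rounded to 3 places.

0.557

It's easier to compute the probability that all 13 are distinct.
P(all distinct) = 100/100 · 99/100 · ··· · 88/100 ≈ 0.443.
So the probability of at least one match is 1 − 0.443 = 0.557.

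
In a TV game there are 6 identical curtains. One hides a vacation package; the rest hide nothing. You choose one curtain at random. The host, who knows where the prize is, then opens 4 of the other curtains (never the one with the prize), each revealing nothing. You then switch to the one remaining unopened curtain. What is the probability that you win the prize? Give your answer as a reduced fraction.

Your original curtain holds the prize with probability 1/6, so the other 5 collectively hold it with probability 5/6.
The host can always find 4 empty curtains to open, so the reveals don't change that 5/6; it is now spread over the 1 remaining unopened curtain.
P(win by switching) = (5/6) · (1/1) = 5/6.

5/6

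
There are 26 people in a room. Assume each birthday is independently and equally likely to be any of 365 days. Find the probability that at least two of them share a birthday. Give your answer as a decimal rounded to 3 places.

0.598

It's easier to compute the probability that all 26 are distinct.
P(all distinct) = 365/365 · 364/365 · ··· · 340/365 ≈ 0.402.
So the probability of at least one match is 1 − 0.402 = 0.598.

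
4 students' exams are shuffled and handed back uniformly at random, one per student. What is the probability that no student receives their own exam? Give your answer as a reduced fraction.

This is the derangement probability: permutations of 4 with no fixed point.
D(4) = 4! · (1 − 1/1! + 1/2! − ··· + (−1)^4/4!) = 9.
P = 9/24 = 3/8.

3/8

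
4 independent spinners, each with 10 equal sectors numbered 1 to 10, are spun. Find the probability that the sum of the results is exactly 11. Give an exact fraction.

3/250

There are 10^4 = 10000 equally likely outcomes.
The number of ordered 4-tuples from {1,…,10} summing to 11 is 120.
P(sum = 11) = 120/10000 = 3/250.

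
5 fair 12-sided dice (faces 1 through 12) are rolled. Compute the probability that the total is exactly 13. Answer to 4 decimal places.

0.0020

There are 12^5 = 248832 equally likely outcomes.
The number of ordered 5-tuples from {1,…,12} summing to 13 is 495.
P(sum = 13) = 495/248832 = 55/27648 ≈ 0.0020.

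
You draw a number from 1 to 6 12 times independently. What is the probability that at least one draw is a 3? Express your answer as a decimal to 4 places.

0.8878

P(no draw is a 3) = (5/6)^12 ≈ 0.1122.
P(at least one) = 1 − 0.1122 = 0.8878.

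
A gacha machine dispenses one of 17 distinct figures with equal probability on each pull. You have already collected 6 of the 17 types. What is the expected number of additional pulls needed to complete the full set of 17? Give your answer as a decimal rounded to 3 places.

51.338

Starting from 6 distinct types, each trial gives a new one with probability (17−i)/17 when i types are held, so the wait for the next new type is 17/(17−i).
E = 17/11 + 17/10 + 17/9 + 17/8 + 17/7 + 17/6 + 17/5 + 17/4 + 17/3 + 17/2 + 17/1 = 1423087/27720 ≈ 51.338.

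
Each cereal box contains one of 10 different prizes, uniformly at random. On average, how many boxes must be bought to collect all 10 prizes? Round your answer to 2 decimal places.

After i distinct types are collected, each trial gives a new one with probability (10−i)/10, so the expected wait for the next new type is 10/(10−i).
E = 10/10 + 10/9 + 10/8 + 10/7 + 10/6 + 10/5 + 10/4 + 10/3 + 10/2 + 10/1 = 7381/252 ≈ 29.29.

29.29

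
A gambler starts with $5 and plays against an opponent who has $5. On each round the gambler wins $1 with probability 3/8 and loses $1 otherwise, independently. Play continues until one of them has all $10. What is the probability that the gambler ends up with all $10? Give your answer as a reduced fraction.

Let r = q/p = (5/8)/(3/8) = 5/3. The recurrence P(i) = p·P(i+1) + q·P(i−1) with P(0)=0, P(10)=1 gives P(i) = (1 − r^i)/(1 − r^10).
P(5) = (1 − (5/3)^5) / (1 − (5/3)^10) = 243/3368.

243/3368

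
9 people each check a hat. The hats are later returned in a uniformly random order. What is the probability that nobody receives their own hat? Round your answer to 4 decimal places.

This is the derangement probability: permutations of 9 with no fixed point.
D(9) = 9! · (1 − 1/1! + 1/2! − ··· + (−1)^9/9!) = 133496.
P = 133496/362880 = 16687/45360 ≈ 0.3679.

0.3679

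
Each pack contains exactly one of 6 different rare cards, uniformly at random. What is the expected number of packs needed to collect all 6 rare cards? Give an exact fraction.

147/10

After i distinct types are collected, each trial gives a new one with probability (6−i)/6, so the expected wait for the next new type is 6/(6−i).
E = 6/6 + 6/5 + 6/4 + 6/3 + 6/2 + 6/1 = 147/10.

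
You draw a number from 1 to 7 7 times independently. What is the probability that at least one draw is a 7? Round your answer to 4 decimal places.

P(no draw is a 7) = (6/7)^7 ≈ 0.3399.
P(at least one) = 1 − 0.3399 = 0.6601.

0.6601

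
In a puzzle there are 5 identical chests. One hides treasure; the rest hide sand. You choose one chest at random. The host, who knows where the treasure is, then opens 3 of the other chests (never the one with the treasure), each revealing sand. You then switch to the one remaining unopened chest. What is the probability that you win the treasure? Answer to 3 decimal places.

0.800

Your original chest holds the treasure with probability 1/5, so the other 4 collectively hold it with probability 4/5.
The host can always find 3 empty chests to open, so the reveals don't change that 4/5; it is now spread over the 1 remaining unopened chest.
P(win by switching) = (4/5) · (1/1) = 4/5 ≈ 0.800.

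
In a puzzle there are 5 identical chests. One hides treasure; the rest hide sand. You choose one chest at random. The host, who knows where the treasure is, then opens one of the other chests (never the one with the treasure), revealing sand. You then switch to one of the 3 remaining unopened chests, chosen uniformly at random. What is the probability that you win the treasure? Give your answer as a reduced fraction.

4/15

Your original chest holds the treasure with probability 1/5, so the other 4 collectively hold it with probability 4/5.
The host can always find an empty chest to open, so this doesn't change that 4/5; it is now spread over the 3 remaining unopened chests.
P(win by switching) = (4/5) · (1/3) = 4/15.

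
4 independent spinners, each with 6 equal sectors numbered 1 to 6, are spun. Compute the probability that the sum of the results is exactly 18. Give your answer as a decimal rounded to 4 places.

0.0617

There are 6^4 = 1296 equally likely outcomes.
The number of ordered 4-tuples from {1,…,6} summing to 18 is 80.
P(sum = 18) = 80/1296 = 5/81 ≈ 0.0617.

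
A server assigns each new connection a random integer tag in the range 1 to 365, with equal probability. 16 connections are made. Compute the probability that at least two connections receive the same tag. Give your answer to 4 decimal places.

0.2836

It's easier to compute the probability that all 16 are distinct.
P(all distinct) = 365/365 · 364/365 · ··· · 350/365 ≈ 0.7164.
So the probability of at least one match is 1 − 0.7164 = 0.2836.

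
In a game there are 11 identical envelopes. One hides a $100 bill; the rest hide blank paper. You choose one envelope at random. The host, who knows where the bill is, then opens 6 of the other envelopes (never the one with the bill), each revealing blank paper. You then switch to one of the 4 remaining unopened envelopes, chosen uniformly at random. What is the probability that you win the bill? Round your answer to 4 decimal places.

0.2273

Your original envelope holds the bill with probability 1/11, so the other 10 collectively hold it with probability 10/11.
The host can always find 6 empty envelopes to open, so the reveals don't change that 10/11; it is now spread over the 4 remaining unopened envelopes.
P(win by switching) = (10/11) · (1/4) = 5/22 ≈ 0.2273.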